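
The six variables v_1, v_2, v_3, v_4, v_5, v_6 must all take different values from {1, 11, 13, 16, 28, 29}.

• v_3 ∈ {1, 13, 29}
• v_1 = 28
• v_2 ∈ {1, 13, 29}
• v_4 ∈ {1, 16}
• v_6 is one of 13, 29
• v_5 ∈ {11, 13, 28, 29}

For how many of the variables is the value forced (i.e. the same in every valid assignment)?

3

v_1 must be 28 (only option left). Strike 28 from v_5.
The 5 still-open variables together cover exactly {1, 11, 13, 16, 29} — 5 values for 5 variables — and 11 appears only in v_5's list, so v_5 = 11.
The 4 still-open variables draw from only 4 values {1, 13, 16, 29}, so each is used; only v_4 can be 16, hence v_4 = 16.
Determined: v_1=28, v_4=16, v_5=11. The other variables each still have more than one consistent value. That makes 3.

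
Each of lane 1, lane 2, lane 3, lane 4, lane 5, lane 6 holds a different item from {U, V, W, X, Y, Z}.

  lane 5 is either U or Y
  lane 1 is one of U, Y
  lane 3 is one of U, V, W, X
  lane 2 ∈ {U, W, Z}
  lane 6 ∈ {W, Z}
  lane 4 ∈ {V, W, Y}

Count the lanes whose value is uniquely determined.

2

Among the 6 variables, X fits only lane 3 (and all 6 values in {U, V, W, X, Y, Z} must be used), so lane 3 = X.
The 5 still-open variables draw from only 5 values {U, V, W, Y, Z}, so each is used; only lane 4 can be V, hence lane 4 = V.
The 2 variables lane 1 and lane 5 are confined to {U, Y}, which locks those values in; drop them from lane 2.
Determined: lane 3=X, lane 4=V. The other lanes each still have more than one consistent value. That makes 2.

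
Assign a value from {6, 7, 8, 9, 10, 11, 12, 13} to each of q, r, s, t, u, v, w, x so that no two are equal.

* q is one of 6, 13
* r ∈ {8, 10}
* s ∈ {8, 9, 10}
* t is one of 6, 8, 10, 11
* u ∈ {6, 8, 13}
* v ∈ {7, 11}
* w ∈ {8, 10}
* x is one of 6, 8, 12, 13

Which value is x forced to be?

The 8 variables together cover exactly {6, 7, 8, 9, 10, 11, 12, 13} — 8 values for 8 variables — and 7 appears only in v's list, so v = 7.
The 7 still-open variables together cover exactly {6, 8, 9, 10, 11, 12, 13} — 7 values for 7 variables — and 9 appears only in s's list, so s = 9.
Among the 6 still-open variables, 11 fits only t (and all 6 values in {6, 8, 10, 11, 12, 13} must be used), so t = 11.
The 5 still-open variables together cover exactly {6, 8, 10, 12, 13} — 5 values for 5 variables — and 12 appears only in x's list, so x = 12.

12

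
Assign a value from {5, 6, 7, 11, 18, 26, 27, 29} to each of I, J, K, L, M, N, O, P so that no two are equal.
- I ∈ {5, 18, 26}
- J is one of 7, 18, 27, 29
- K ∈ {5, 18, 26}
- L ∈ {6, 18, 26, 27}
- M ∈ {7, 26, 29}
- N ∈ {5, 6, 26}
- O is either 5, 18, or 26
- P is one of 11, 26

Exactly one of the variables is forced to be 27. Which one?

The 8 variables together cover exactly {5, 6, 7, 11, 18, 26, 27, 29} — 8 values for 8 variables — and 11 appears only in P's list, so P = 11.
I, K, O share exactly the 3 values {5, 18, 26}; by pigeonhole those values go to them, so strike 5, 18, 26 from J, L, M, N.
N must be 6 (only option left). So L can't be 6.
So 27 goes to L.

L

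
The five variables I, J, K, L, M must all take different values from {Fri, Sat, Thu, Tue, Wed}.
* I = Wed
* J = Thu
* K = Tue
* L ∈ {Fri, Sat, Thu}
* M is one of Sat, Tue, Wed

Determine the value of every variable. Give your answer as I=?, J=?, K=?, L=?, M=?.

I has just one choice, so I = Wed. Remove Wed from M.
J's domain is down to {Thu}, so J = Thu. Strike Thu from L.
K's domain is down to {Tue}, so K = Tue. Remove Tue from M.
M has just one choice, so M = Sat. Strike Sat from L.
L must be Fri (only option left).

I=Wed, J=Thu, K=Tue, L=Fri, M=Sat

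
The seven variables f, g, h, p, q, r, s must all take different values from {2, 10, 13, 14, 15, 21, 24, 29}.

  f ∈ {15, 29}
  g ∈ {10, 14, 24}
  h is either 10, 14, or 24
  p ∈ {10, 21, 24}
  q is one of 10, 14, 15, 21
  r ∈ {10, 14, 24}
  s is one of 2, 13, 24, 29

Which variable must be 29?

The 3 variables g, h, r are confined to {10, 14, 24}, which locks those values in; drop them from p, q, s.
That leaves p = 21. So q can't be 21.
q must be 15 (only option left). Strike 15 from f.
So 29 goes to f.

f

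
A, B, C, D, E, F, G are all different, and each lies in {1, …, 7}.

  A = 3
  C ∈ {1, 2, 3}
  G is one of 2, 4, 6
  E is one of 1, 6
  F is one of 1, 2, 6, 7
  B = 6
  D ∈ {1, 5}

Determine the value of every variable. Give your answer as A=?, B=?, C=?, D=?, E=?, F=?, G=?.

A=3, B=6, C=2, D=5, E=1, F=7, G=4

A's domain is down to {3}, so A = 3. Eliminate 3 elsewhere: C.
B has just one choice, so B = 6. Eliminate 6 elsewhere: E, F, G.
E has just one choice, so E = 1. Eliminate 1 elsewhere: C, D, F.
C must be 2 (only option left). Eliminate 2 elsewhere: F, G.
That leaves D = 5.
That leaves F = 7.
G has just one choice, so G = 4.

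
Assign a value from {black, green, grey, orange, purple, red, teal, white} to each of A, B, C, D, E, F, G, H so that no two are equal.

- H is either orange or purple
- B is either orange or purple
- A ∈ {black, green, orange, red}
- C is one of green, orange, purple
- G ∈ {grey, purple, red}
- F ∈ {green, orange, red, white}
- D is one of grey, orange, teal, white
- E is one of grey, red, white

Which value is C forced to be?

The 8 variables draw from only 8 values {black, green, grey, orange, purple, red, teal, white}, so each is used; only A can be black, hence A = black.
Among the 7 still-open variables, teal fits only D (and all 7 values in {green, grey, orange, purple, red, teal, white} must be used), so D = teal.
The 2 variables B and H are confined to {orange, purple}, which locks those values in; drop them from C, F, G.
So C = green.

green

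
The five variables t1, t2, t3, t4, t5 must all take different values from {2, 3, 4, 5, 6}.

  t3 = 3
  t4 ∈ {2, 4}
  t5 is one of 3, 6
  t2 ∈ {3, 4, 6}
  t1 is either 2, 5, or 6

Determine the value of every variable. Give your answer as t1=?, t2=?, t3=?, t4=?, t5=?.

t1=5, t2=4, t3=3, t4=2, t5=6

t3 has just one choice, so t3 = 3. Strike 3 from t2, t5.
t5 must be 6 (only option left). Strike 6 from t1, t2.
t2 must be 4 (only option left). Strike 4 from t4.
That leaves t4 = 2. Strike 2 from t1.
t1's domain is down to {5}, so t1 = 5.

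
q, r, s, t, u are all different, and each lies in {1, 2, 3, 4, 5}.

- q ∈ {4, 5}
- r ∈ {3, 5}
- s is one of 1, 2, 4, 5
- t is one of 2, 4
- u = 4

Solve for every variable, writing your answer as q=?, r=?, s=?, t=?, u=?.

u must be 4 (only option left). Eliminate 4 elsewhere: q, s, t.
That leaves q = 5. Remove 5 from r, s.
r's domain is down to {3}, so r = 3.
t has just one choice, so t = 2. So s can't be 2.
s must be 1 (only option left).

q=5, r=3, s=1, t=2, u=4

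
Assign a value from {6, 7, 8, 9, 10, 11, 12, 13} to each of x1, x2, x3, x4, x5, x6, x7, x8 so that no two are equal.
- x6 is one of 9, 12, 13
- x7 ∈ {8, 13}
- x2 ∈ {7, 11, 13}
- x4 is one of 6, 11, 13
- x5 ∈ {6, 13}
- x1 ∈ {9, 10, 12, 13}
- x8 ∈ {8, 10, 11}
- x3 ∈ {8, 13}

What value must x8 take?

The 8 variables together cover exactly {6, 7, 8, 9, 10, 11, 12, 13} — 8 values for 8 variables — and 7 appears only in x2's list, so x2 = 7.
x3 and x7 between them cover only {8, 13} — a naked pair. Remove those values from x1, x4, x5, x6, x8.
x5's domain is down to {6}, so x5 = 6. So x4 can't be 6.
x4 must be 11 (only option left). So x8 can't be 11.
So x8 = 10.

10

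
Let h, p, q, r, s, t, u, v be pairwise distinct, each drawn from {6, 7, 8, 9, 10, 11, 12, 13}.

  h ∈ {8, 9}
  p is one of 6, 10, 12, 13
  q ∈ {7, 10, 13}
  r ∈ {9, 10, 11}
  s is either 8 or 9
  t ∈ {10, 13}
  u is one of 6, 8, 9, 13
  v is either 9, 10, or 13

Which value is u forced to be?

The 8 variables together cover exactly {6, 7, 8, 9, 10, 11, 12, 13} — 8 values for 8 variables — and 7 appears only in q's list, so q = 7.
The 7 still-open variables together cover exactly {6, 8, 9, 10, 11, 12, 13} — 7 values for 7 variables — and 11 appears only in r's list, so r = 11.
The 6 still-open variables draw from only 6 values {6, 8, 9, 10, 12, 13}, so each is used; only p can be 12, hence p = 12.
The 5 still-open variables together cover exactly {6, 8, 9, 10, 13} — 5 values for 5 variables — and 6 appears only in u's list, so u = 6.

6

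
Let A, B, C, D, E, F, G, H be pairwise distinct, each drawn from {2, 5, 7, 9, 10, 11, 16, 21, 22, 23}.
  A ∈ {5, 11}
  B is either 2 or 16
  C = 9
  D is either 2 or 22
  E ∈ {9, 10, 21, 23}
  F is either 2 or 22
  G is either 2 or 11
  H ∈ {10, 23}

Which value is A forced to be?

C has just one choice, so C = 9. Remove 9 from E.
The 2 variables D and F are confined to {2, 22}, which locks those values in; drop them from B, G.
B's domain is down to {16}, so B = 16.
G has just one choice, so G = 11. Strike 11 from A.
So A = 5.

5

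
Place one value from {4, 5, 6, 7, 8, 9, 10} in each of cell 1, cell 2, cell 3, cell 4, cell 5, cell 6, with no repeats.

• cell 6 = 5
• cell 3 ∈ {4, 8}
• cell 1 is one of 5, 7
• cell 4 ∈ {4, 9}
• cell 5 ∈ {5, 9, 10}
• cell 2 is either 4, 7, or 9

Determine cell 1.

cell 6 has just one choice, so cell 6 = 5. Remove 5 from cell 1, cell 5.
So cell 1 = 7.

7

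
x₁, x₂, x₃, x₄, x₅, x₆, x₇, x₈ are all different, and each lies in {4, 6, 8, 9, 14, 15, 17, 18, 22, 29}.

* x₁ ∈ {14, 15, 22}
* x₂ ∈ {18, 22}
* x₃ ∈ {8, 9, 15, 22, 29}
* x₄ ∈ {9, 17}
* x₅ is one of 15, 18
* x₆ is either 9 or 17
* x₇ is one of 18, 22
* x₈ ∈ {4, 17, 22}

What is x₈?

4

The 2 variables x₂ and x₇ are confined to {18, 22}, which locks those values in; drop them from x₁, x₃, x₅, x₈.
That leaves x₅ = 15. Eliminate 15 elsewhere: x₁, x₃.
x₁ must be 14 (only option left).
The 2 variables x₄ and x₆ are confined to {9, 17}, which locks those values in; drop them from x₃, x₈.
So x₈ = 4.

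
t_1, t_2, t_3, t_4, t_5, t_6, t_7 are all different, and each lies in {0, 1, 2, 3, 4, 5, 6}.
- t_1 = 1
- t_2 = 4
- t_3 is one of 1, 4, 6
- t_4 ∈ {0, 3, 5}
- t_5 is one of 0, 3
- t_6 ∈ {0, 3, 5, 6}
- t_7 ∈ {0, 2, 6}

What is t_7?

2

t_1 must be 1 (only option left). So t_3 can't be 1.
That leaves t_2 = 4. Remove 4 from t_3.
t_3 must be 6 (only option left). Strike 6 from t_6, t_7.
The 4 still-open variables together cover exactly {0, 2, 3, 5} — 4 values for 4 variables — and 2 appears only in t_7's list, so t_7 = 2.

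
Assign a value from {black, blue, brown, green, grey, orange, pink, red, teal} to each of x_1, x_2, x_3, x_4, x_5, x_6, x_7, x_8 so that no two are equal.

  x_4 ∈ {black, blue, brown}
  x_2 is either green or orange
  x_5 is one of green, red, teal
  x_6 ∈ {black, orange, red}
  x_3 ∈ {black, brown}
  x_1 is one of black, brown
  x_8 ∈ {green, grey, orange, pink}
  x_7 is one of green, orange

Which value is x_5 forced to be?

The 2 variables x_1 and x_3 are confined to {black, brown}, which locks those values in; drop them from x_4, x_6.
x_4's domain is down to {blue}, so x_4 = blue.
x_2 and x_7 share exactly the 2 values {green, orange}; by pigeonhole those values go to them, so strike green, orange from x_5, x_6, x_8.
x_6 has just one choice, so x_6 = red. So x_5 can't be red.
So x_5 = teal.

teal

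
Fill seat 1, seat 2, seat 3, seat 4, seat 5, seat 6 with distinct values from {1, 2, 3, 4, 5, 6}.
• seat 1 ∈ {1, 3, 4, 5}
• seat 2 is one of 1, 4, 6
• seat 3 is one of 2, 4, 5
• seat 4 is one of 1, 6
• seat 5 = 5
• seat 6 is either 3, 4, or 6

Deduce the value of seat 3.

seat 5 must be 5 (only option left). Eliminate 5 elsewhere: seat 1, seat 3.
Among the 5 still-open variables, 2 fits only seat 3 (and all 5 values in {1, 2, 3, 4, 6} must be used), so seat 3 = 2.

2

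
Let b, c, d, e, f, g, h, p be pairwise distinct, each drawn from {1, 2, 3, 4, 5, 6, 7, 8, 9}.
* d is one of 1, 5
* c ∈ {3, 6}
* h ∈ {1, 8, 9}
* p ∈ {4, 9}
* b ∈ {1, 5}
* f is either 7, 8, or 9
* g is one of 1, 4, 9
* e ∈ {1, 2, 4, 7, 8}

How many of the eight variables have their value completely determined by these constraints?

3

The 2 variables b and d are confined to {1, 5}, which locks those values in; drop them from e, g, h.
The 2 variables g and p are confined to {4, 9}, which locks those values in; drop them from e, f, h.
h must be 8 (only option left). Eliminate 8 elsewhere: e, f.
f's domain is down to {7}, so f = 7. Remove 7 from e.
e's domain is down to {2}, so e = 2.
Determined: e=2, f=7, h=8. The other variables each still have more than one consistent value. That makes 3.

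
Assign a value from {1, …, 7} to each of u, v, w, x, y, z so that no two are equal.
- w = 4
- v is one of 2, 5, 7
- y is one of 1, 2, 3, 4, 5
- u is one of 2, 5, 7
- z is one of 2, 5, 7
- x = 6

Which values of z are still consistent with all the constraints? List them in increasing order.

w has just one choice, so w = 4. Eliminate 4 elsewhere: y.
That leaves x = 6.
u, v, z between them cover only {2, 5, 7} — a naked triple. Remove those values from y.
No further eliminations apply; z can still be any of 2, 5, 7.

2, 5, 7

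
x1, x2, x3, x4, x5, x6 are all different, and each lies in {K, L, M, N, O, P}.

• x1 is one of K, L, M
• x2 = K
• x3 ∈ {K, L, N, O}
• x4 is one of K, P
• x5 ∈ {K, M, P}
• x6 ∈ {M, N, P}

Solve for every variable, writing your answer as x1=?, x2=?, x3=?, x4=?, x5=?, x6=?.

x2's domain is down to {K}, so x2 = K. Strike K from x1, x3, x4, x5.
x4's domain is down to {P}, so x4 = P. So x5, x6 can't be P.
x5's domain is down to {M}, so x5 = M. Eliminate M elsewhere: x1, x6.
That leaves x6 = N. So x3 can't be N.
x1 must be L (only option left). So x3 can't be L.
That leaves x3 = O.

x1=L, x2=K, x3=O, x4=P, x5=M, x6=N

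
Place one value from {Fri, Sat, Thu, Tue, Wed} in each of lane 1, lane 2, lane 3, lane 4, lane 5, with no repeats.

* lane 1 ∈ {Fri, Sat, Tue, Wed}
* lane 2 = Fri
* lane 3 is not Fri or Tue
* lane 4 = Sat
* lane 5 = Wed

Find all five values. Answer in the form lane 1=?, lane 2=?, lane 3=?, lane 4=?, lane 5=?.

lane 1=Tue, lane 2=Fri, lane 3=Thu, lane 4=Sat, lane 5=Wed

lane 2 has just one choice, so lane 2 = Fri. Remove Fri from lane 1.
lane 4's domain is down to {Sat}, so lane 4 = Sat. So lane 1, lane 3 can't be Sat.
lane 5 has just one choice, so lane 5 = Wed. So lane 1, lane 3 can't be Wed.
That leaves lane 1 = Tue.
That leaves lane 3 = Thu.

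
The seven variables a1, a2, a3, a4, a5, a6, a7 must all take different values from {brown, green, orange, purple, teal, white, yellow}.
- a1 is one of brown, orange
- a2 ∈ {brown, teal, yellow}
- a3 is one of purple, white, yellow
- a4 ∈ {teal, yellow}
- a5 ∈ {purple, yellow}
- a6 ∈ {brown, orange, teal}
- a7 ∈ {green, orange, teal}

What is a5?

The 7 variables together cover exactly {brown, green, orange, purple, teal, white, yellow} — 7 values for 7 variables — and green appears only in a7's list, so a7 = green.
The 6 still-open variables together cover exactly {brown, orange, purple, teal, white, yellow} — 6 values for 6 variables — and white appears only in a3's list, so a3 = white.
Among the 5 still-open variables, purple fits only a5 (and all 5 values in {brown, orange, purple, teal, yellow} must be used), so a5 = purple.

purple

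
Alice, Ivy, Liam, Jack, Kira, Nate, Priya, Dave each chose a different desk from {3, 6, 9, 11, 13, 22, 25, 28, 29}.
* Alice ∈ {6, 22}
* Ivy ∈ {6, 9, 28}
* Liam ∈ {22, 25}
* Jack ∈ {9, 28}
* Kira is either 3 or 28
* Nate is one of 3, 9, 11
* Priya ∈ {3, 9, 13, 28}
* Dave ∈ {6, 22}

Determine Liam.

25

The 8 variables draw from only 8 values {3, 6, 9, 11, 13, 22, 25, 28}, so each is used; only Nate can be 11, hence Nate = 11.
The 7 still-open variables together cover exactly {3, 6, 9, 13, 22, 25, 28} — 7 values for 7 variables — and 13 appears only in Priya's list, so Priya = 13.
The 6 still-open variables together cover exactly {3, 6, 9, 22, 25, 28} — 6 values for 6 variables — and 3 appears only in Kira's list, so Kira = 3.
The 5 still-open variables draw from only 5 values {6, 9, 22, 25, 28}, so each is used; only Liam can be 25, hence Liam = 25.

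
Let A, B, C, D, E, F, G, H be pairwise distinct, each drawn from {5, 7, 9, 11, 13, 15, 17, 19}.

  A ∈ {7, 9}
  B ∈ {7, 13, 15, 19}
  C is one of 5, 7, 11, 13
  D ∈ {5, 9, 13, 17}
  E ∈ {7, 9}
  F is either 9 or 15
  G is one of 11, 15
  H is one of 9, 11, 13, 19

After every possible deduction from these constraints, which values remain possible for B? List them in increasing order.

The 8 variables draw from only 8 values {5, 7, 9, 11, 13, 15, 17, 19}, so each is used; only D can be 17, hence D = 17.
Among the 7 still-open variables, 5 fits only C (and all 7 values in {5, 7, 9, 11, 13, 15, 19} must be used), so C = 5.
A and E share exactly the 2 values {7, 9}; by pigeonhole those values go to them, so strike 7, 9 from B, F, H.
That leaves F = 15. So B, G can't be 15.
That leaves G = 11. So H can't be 11.
No further eliminations apply; B can still be any of 13, 19.

13, 19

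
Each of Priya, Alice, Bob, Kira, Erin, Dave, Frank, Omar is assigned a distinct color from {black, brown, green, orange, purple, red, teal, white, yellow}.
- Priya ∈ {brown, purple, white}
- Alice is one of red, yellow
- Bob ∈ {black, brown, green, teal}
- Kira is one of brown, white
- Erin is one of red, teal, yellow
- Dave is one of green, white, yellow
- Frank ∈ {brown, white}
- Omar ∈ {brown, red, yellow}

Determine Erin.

teal

Among the 8 variables, black fits only Bob (and all 8 values in {black, brown, green, purple, red, teal, white, yellow} must be used), so Bob = black.
Among the 7 still-open variables, green fits only Dave (and all 7 values in {brown, green, purple, red, teal, white, yellow} must be used), so Dave = green.
The 6 still-open variables draw from only 6 values {brown, purple, red, teal, white, yellow}, so each is used; only Priya can be purple, hence Priya = purple.
The 5 still-open variables draw from only 5 values {brown, red, teal, white, yellow}, so each is used; only Erin can be teal, hence Erin = teal.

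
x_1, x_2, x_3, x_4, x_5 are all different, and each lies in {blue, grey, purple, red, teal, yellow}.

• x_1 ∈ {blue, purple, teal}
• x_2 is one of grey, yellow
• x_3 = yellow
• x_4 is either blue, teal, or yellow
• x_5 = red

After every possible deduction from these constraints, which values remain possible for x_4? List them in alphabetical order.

x_3's domain is down to {yellow}, so x_3 = yellow. Strike yellow from x_2, x_4.
x_5 has just one choice, so x_5 = red.
x_2's domain is down to {grey}, so x_2 = grey.
No further eliminations apply; x_4 can still be any of blue, teal.

blue, teal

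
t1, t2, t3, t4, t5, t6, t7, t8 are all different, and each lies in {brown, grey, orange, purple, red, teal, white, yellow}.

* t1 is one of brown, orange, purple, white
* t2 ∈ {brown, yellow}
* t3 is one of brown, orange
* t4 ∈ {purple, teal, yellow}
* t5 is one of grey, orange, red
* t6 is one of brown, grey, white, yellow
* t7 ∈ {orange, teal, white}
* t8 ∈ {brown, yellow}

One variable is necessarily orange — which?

t3

Among the 8 variables, red fits only t5 (and all 8 values in {brown, grey, orange, purple, red, teal, white, yellow} must be used), so t5 = red.
The 7 still-open variables draw from only 7 values {brown, grey, orange, purple, teal, white, yellow}, so each is used; only t6 can be grey, hence t6 = grey.
The 2 variables t2 and t8 are confined to {brown, yellow}, which locks those values in; drop them from t1, t3, t4.
So orange goes to t3.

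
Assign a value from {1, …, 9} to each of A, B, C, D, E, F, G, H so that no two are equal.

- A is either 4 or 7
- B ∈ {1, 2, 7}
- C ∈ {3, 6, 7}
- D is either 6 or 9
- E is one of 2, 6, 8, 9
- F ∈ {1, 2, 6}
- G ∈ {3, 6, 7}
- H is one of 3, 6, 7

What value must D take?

Among the 8 variables, 4 fits only A (and all 8 values in {1, 2, 3, 4, 6, 7, 8, 9} must be used), so A = 4.
Among the 7 still-open variables, 8 fits only E (and all 7 values in {1, 2, 3, 6, 7, 8, 9} must be used), so E = 8.
The 6 still-open variables together cover exactly {1, 2, 3, 6, 7, 9} — 6 values for 6 variables — and 9 appears only in D's list, so D = 9.

9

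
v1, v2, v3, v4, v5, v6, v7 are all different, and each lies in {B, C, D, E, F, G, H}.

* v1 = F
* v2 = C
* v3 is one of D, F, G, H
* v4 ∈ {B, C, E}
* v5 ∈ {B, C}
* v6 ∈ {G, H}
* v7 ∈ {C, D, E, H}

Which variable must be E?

v4

v1 has just one choice, so v1 = F. Remove F from v3.
v2's domain is down to {C}, so v2 = C. Remove C from v4, v5, v7.
That leaves v5 = B. Eliminate B elsewhere: v4.
So E goes to v4.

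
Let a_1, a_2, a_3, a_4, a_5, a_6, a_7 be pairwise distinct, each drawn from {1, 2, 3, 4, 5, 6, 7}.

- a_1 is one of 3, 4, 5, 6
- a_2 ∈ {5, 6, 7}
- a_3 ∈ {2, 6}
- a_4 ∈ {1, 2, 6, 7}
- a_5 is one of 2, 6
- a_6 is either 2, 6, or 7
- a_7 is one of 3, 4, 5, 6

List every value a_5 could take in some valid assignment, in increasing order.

The 7 variables draw from only 7 values {1, 2, 3, 4, 5, 6, 7}, so each is used; only a_4 can be 1, hence a_4 = 1.
a_3 and a_5 share exactly the 2 values {2, 6}; by pigeonhole those values go to them, so strike 2, 6 from a_1, a_2, a_6, a_7.
That leaves a_6 = 7. Strike 7 from a_2.
That leaves a_2 = 5. Strike 5 from a_1, a_7.
No further eliminations apply; a_5 can still be any of 2, 6.

2, 6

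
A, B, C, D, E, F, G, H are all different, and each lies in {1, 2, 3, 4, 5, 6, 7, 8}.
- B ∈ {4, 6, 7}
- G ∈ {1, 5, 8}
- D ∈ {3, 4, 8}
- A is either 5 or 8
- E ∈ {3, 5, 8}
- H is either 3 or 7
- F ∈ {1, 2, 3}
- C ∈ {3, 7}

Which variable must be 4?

Among the 8 variables, 2 fits only F (and all 8 values in {1, 2, 3, 4, 5, 6, 7, 8} must be used), so F = 2.
Among the 7 still-open variables, 1 fits only G (and all 7 values in {1, 3, 4, 5, 6, 7, 8} must be used), so G = 1.
Among the 6 still-open variables, 6 fits only B (and all 6 values in {3, 4, 5, 6, 7, 8} must be used), so B = 6.
Among the 5 still-open variables, 4 fits only D (and all 5 values in {3, 4, 5, 7, 8} must be used), so D = 4.

D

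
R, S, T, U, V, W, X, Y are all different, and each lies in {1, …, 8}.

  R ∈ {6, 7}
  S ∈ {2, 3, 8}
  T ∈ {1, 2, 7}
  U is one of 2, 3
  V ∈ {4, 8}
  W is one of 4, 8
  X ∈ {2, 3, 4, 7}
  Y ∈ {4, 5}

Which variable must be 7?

X

The 8 variables draw from only 8 values {1, 2, 3, 4, 5, 6, 7, 8}, so each is used; only T can be 1, hence T = 1.
Among the 7 still-open variables, 5 fits only Y (and all 7 values in {2, 3, 4, 5, 6, 7, 8} must be used), so Y = 5.
The 6 still-open variables together cover exactly {2, 3, 4, 6, 7, 8} — 6 values for 6 variables — and 6 appears only in R's list, so R = 6.
Among the 5 still-open variables, 7 fits only X (and all 5 values in {2, 3, 4, 7, 8} must be used), so X = 7.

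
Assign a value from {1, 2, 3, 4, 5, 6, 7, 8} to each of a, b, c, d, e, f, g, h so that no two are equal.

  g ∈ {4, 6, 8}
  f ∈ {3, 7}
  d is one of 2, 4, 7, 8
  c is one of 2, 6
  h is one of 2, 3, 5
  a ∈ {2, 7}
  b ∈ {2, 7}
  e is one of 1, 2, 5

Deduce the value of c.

6

The 8 variables draw from only 8 values {1, 2, 3, 4, 5, 6, 7, 8}, so each is used; only e can be 1, hence e = 1.
Among the 7 still-open variables, 5 fits only h (and all 7 values in {2, 3, 4, 5, 6, 7, 8} must be used), so h = 5.
Among the 6 still-open variables, 3 fits only f (and all 6 values in {2, 3, 4, 6, 7, 8} must be used), so f = 3.
The 2 variables a and b are confined to {2, 7}, which locks those values in; drop them from c, d.
So c = 6.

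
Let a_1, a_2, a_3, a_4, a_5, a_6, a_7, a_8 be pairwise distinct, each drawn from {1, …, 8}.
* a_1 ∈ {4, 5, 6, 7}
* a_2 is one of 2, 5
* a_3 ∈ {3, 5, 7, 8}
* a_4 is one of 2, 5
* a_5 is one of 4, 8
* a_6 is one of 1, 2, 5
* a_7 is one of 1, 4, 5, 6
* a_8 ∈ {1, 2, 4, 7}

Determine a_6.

Among the 8 variables, 3 fits only a_3 (and all 8 values in {1, 2, 3, 4, 5, 6, 7, 8} must be used), so a_3 = 3.
The 7 still-open variables together cover exactly {1, 2, 4, 5, 6, 7, 8} — 7 values for 7 variables — and 8 appears only in a_5's list, so a_5 = 8.
a_2 and a_4 between them cover only {2, 5} — a naked pair. Remove those values from a_1, a_6, a_7, a_8.
So a_6 = 1.

1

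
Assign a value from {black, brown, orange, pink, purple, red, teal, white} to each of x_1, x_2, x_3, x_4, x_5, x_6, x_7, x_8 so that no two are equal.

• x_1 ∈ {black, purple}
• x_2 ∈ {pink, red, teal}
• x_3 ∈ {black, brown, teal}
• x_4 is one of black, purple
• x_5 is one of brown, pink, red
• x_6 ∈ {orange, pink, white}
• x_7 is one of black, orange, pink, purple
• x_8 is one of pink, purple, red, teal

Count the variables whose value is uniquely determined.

The 8 variables draw from only 8 values {black, brown, orange, pink, purple, red, teal, white}, so each is used; only x_6 can be white, hence x_6 = white.
The 7 still-open variables draw from only 7 values {black, brown, orange, pink, purple, red, teal}, so each is used; only x_7 can be orange, hence x_7 = orange.
The 2 variables x_1 and x_4 are confined to {black, purple}, which locks those values in; drop them from x_3, x_8.
Determined: x_6=white, x_7=orange. The other variables each still have more than one consistent value. That makes 2.

2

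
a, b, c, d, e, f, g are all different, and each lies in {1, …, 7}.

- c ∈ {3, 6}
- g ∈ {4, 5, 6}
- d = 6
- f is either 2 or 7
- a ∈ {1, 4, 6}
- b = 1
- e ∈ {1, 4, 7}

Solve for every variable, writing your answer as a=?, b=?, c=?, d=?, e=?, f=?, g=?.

a=4, b=1, c=3, d=6, e=7, f=2, g=5

b has just one choice, so b = 1. Eliminate 1 elsewhere: a, e.
That leaves d = 6. Eliminate 6 elsewhere: a, c, g.
a must be 4 (only option left). Strike 4 from e, g.
c's domain is down to {3}, so c = 3.
e has just one choice, so e = 7. So f can't be 7.
f's domain is down to {2}, so f = 2.
g must be 5 (only option left).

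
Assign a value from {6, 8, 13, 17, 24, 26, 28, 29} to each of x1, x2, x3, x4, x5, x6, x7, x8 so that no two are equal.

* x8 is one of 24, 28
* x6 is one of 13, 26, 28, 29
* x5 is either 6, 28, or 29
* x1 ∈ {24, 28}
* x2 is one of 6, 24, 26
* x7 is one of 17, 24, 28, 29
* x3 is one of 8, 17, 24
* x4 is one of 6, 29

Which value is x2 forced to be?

Among the 8 variables, 8 fits only x3 (and all 8 values in {6, 8, 13, 17, 24, 26, 28, 29} must be used), so x3 = 8.
The 7 still-open variables draw from only 7 values {6, 13, 17, 24, 26, 28, 29}, so each is used; only x6 can be 13, hence x6 = 13.
The 6 still-open variables draw from only 6 values {6, 17, 24, 26, 28, 29}, so each is used; only x7 can be 17, hence x7 = 17.
The 5 still-open variables together cover exactly {6, 24, 26, 28, 29} — 5 values for 5 variables — and 26 appears only in x2's list, so x2 = 26.

26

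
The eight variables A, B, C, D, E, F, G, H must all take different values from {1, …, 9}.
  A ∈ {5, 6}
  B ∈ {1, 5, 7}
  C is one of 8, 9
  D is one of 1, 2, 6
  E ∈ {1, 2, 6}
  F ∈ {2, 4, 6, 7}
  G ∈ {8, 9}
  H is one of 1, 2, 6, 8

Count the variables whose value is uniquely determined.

3

The 8 variables draw from only 8 values {1, 2, 4, 5, 6, 7, 8, 9}, so each is used; only F can be 4, hence F = 4.
Among the 7 still-open variables, 7 fits only B (and all 7 values in {1, 2, 5, 6, 7, 8, 9} must be used), so B = 7.
The 6 still-open variables together cover exactly {1, 2, 5, 6, 8, 9} — 6 values for 6 variables — and 5 appears only in A's list, so A = 5.
The 2 variables C and G are confined to {8, 9}, which locks those values in; drop them from H.
Determined: A=5, B=7, F=4. The other variables each still have more than one consistent value. That makes 3.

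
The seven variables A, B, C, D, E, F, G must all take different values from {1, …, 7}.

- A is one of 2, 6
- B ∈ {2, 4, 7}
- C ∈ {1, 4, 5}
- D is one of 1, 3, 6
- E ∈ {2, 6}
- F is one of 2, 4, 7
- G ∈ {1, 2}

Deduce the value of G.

1

The 7 variables together cover exactly {1, 2, 3, 4, 5, 6, 7} — 7 values for 7 variables — and 3 appears only in D's list, so D = 3.
Among the 6 still-open variables, 5 fits only C (and all 6 values in {1, 2, 4, 5, 6, 7} must be used), so C = 5.
Among the 5 still-open variables, 1 fits only G (and all 5 values in {1, 2, 4, 6, 7} must be used), so G = 1.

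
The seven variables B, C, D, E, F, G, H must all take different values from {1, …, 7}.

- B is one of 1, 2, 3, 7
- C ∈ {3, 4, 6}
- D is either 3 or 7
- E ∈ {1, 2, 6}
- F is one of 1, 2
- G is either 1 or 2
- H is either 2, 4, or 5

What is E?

The 7 variables together cover exactly {1, 2, 3, 4, 5, 6, 7} — 7 values for 7 variables — and 5 appears only in H's list, so H = 5.
Among the 6 still-open variables, 4 fits only C (and all 6 values in {1, 2, 3, 4, 6, 7} must be used), so C = 4.
The 5 still-open variables together cover exactly {1, 2, 3, 6, 7} — 5 values for 5 variables — and 6 appears only in E's list, so E = 6.

6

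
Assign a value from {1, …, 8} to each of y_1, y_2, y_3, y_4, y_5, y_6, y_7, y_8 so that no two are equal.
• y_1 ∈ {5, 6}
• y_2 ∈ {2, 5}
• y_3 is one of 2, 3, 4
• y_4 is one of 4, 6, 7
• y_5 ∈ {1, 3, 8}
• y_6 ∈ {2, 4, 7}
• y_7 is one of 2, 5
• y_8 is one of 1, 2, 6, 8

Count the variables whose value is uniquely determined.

2

y_2 and y_7 between them cover only {2, 5} — a naked pair. Remove those values from y_1, y_3, y_6, y_8.
y_1 has just one choice, so y_1 = 6. Eliminate 6 elsewhere: y_4, y_8.
The 2 variables y_4 and y_6 are confined to {4, 7}, which locks those values in; drop them from y_3.
y_3 has just one choice, so y_3 = 3. So y_5 can't be 3.
Determined: y_1=6, y_3=3. The other variables each still have more than one consistent value. That makes 2.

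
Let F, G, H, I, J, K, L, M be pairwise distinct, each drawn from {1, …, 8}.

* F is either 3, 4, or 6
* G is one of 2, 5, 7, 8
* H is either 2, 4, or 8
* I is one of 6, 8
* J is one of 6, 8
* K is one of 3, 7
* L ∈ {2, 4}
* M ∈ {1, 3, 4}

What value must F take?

3

The 8 variables draw from only 8 values {1, 2, 3, 4, 5, 6, 7, 8}, so each is used; only M can be 1, hence M = 1.
Among the 7 still-open variables, 5 fits only G (and all 7 values in {2, 3, 4, 5, 6, 7, 8} must be used), so G = 5.
The 6 still-open variables draw from only 6 values {2, 3, 4, 6, 7, 8}, so each is used; only K can be 7, hence K = 7.
The 5 still-open variables draw from only 5 values {2, 3, 4, 6, 8}, so each is used; only F can be 3, hence F = 3.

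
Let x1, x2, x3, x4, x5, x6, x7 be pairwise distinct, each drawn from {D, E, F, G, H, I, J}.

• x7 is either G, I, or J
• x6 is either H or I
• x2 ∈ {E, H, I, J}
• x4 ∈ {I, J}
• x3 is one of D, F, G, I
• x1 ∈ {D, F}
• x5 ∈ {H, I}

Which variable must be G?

The 7 variables together cover exactly {D, E, F, G, H, I, J} — 7 values for 7 variables — and E appears only in x2's list, so x2 = E.
The 2 variables x5 and x6 are confined to {H, I}, which locks those values in; drop them from x3, x4, x7.
That leaves x4 = J. Eliminate J elsewhere: x7.
So G goes to x7.

x7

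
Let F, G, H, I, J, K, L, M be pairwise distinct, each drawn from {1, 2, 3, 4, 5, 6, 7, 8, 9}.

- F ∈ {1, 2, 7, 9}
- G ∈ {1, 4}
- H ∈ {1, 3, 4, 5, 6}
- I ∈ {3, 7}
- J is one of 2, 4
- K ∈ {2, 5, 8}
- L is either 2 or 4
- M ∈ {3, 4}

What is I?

7

The 2 variables J and L are confined to {2, 4}, which locks those values in; drop them from F, G, H, K, M.
G has just one choice, so G = 1. Strike 1 from F, H.
That leaves M = 3. Eliminate 3 elsewhere: H, I.
So I = 7.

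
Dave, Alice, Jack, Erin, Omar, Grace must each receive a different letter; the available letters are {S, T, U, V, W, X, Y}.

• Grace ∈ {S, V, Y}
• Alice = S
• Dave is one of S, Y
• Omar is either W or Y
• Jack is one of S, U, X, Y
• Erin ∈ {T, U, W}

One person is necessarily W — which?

Omar

Alice has just one choice, so Alice = S. Remove S from Dave, Jack, Grace.
Dave must be Y (only option left). Strike Y from Jack, Omar, Grace.
So W goes to Omar.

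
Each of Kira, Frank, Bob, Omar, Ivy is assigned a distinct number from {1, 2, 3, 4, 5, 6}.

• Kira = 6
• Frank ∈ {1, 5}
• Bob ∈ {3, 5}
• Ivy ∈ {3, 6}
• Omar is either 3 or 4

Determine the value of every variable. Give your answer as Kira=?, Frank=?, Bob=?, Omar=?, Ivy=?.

Kira must be 6 (only option left). Strike 6 from Ivy.
That leaves Ivy = 3. Strike 3 from Bob, Omar.
Bob has just one choice, so Bob = 5. Eliminate 5 elsewhere: Frank.
Omar must be 4 (only option left).
That leaves Frank = 1.

Kira=6, Frank=1, Bob=5, Omar=4, Ivy=3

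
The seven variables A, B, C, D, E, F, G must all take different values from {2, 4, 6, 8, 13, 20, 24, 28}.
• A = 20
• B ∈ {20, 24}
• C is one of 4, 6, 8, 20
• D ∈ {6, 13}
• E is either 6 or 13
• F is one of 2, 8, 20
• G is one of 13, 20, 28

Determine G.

28

A's domain is down to {20}, so A = 20. Strike 20 from B, C, F, G.
B's domain is down to {24}, so B = 24.
D and E share exactly the 2 values {6, 13}; by pigeonhole those values go to them, so strike 6, 13 from C, G.
So G = 28.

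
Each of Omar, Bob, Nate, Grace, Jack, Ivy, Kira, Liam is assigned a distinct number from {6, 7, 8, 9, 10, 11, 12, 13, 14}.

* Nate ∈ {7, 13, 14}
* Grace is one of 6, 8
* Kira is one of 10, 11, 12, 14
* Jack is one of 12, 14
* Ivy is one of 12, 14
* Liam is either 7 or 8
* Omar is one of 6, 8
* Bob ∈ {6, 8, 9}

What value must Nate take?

Omar and Grace between them cover only {6, 8} — a naked pair. Remove those values from Bob, Liam.
That leaves Bob = 9.
Liam has just one choice, so Liam = 7. So Nate can't be 7.
The 2 variables Jack and Ivy are confined to {12, 14}, which locks those values in; drop them from Nate, Kira.
So Nate = 13.

13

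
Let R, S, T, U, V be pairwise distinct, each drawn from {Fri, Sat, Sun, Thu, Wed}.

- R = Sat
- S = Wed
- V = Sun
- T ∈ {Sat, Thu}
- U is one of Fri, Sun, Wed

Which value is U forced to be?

R must be Sat (only option left). Eliminate Sat elsewhere: T.
That leaves S = Wed. Eliminate Wed elsewhere: U.
That leaves T = Thu.
V must be Sun (only option left). Strike Sun from U.
So U = Fri.

Fri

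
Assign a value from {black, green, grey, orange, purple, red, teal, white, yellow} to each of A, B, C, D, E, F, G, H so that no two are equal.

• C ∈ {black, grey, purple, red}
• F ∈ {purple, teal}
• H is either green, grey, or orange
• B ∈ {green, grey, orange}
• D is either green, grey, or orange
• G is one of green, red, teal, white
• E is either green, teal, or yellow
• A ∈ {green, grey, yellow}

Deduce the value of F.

purple

B, D, H between them cover only {green, grey, orange} — a naked triple. Remove those values from A, C, E, G.
That leaves A = yellow. Remove yellow from E.
E has just one choice, so E = teal. Remove teal from F, G.
So F = purple.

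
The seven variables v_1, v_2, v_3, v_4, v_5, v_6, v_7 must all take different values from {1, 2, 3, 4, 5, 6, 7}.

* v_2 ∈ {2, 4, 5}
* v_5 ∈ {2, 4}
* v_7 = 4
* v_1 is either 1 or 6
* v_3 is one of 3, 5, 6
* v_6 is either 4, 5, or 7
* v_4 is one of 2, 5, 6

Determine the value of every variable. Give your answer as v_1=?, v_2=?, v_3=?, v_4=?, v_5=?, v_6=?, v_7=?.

v_1=1, v_2=5, v_3=3, v_4=6, v_5=2, v_6=7, v_7=4

v_7 must be 4 (only option left). Eliminate 4 elsewhere: v_2, v_5, v_6.
v_5's domain is down to {2}, so v_5 = 2. So v_2, v_4 can't be 2.
v_2 has just one choice, so v_2 = 5. So v_3, v_4, v_6 can't be 5.
That leaves v_4 = 6. So v_1, v_3 can't be 6.
v_6 has just one choice, so v_6 = 7.
That leaves v_1 = 1.
v_3's domain is down to {3}, so v_3 = 3.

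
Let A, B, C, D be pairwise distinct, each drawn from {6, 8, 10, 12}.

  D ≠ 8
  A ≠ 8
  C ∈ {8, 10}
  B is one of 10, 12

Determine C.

8

The 4 variables draw from only 4 values {6, 8, 10, 12}, so each is used; only C can be 8, hence C = 8.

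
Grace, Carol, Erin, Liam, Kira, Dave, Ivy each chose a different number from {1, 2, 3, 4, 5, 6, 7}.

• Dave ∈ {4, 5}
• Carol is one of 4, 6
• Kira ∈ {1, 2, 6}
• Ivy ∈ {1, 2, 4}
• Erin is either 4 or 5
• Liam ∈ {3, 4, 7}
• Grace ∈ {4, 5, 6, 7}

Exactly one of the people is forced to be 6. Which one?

Carol

The 7 variables draw from only 7 values {1, 2, 3, 4, 5, 6, 7}, so each is used; only Liam can be 3, hence Liam = 3.
Among the 6 still-open variables, 7 fits only Grace (and all 6 values in {1, 2, 4, 5, 6, 7} must be used), so Grace = 7.
Erin and Dave between them cover only {4, 5} — a naked pair. Remove those values from Carol, Ivy.
So 6 goes to Carol.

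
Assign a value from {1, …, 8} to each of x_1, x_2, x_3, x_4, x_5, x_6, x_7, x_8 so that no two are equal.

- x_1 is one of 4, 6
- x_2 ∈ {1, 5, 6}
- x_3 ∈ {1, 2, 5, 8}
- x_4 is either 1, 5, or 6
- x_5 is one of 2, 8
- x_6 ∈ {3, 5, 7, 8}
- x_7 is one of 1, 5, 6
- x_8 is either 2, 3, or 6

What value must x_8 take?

3

Among the 8 variables, 4 fits only x_1 (and all 8 values in {1, 2, 3, 4, 5, 6, 7, 8} must be used), so x_1 = 4.
Among the 7 still-open variables, 7 fits only x_6 (and all 7 values in {1, 2, 3, 5, 6, 7, 8} must be used), so x_6 = 7.
Among the 6 still-open variables, 3 fits only x_8 (and all 6 values in {1, 2, 3, 5, 6, 8} must be used), so x_8 = 3.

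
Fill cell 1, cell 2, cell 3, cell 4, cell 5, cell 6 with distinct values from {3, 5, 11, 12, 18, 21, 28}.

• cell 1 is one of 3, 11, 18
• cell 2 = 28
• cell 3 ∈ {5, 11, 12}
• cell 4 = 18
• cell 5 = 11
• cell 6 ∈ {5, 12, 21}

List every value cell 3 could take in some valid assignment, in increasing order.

cell 2's domain is down to {28}, so cell 2 = 28.
That leaves cell 4 = 18. Eliminate 18 elsewhere: cell 1.
cell 5 must be 11 (only option left). So cell 1, cell 3 can't be 11.
cell 1 has just one choice, so cell 1 = 3.
No further eliminations apply; cell 3 can still be any of 5, 12.

5, 12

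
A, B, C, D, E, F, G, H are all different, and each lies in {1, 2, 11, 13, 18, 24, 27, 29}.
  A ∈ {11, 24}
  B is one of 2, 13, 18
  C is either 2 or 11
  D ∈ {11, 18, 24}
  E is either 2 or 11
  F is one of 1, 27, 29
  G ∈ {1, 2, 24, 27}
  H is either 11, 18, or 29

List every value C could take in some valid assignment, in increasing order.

2, 11

The 8 variables draw from only 8 values {1, 2, 11, 13, 18, 24, 27, 29}, so each is used; only B can be 13, hence B = 13.
C and E share exactly the 2 values {2, 11}; by pigeonhole those values go to them, so strike 2, 11 from A, D, G, H.
A must be 24 (only option left). Strike 24 from D, G.
That leaves D = 18. Eliminate 18 elsewhere: H.
That leaves H = 29. So F can't be 29.
No further eliminations apply; C can still be any of 2, 11.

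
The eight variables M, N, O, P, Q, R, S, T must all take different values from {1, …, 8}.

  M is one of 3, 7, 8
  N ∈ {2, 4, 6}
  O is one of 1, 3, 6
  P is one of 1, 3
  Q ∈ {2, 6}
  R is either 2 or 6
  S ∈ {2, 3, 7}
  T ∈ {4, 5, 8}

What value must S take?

The 8 variables together cover exactly {1, 2, 3, 4, 5, 6, 7, 8} — 8 values for 8 variables — and 5 appears only in T's list, so T = 5.
The 7 still-open variables draw from only 7 values {1, 2, 3, 4, 6, 7, 8}, so each is used; only N can be 4, hence N = 4.
The 6 still-open variables draw from only 6 values {1, 2, 3, 6, 7, 8}, so each is used; only M can be 8, hence M = 8.
The 5 still-open variables draw from only 5 values {1, 2, 3, 6, 7}, so each is used; only S can be 7, hence S = 7.

7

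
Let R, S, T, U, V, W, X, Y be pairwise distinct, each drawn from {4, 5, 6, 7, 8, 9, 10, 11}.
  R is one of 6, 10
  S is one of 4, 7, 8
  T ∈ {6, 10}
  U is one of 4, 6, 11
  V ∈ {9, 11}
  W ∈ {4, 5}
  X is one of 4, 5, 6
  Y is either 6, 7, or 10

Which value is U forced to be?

11

The 8 variables together cover exactly {4, 5, 6, 7, 8, 9, 10, 11} — 8 values for 8 variables — and 8 appears only in S's list, so S = 8.
Among the 7 still-open variables, 7 fits only Y (and all 7 values in {4, 5, 6, 7, 9, 10, 11} must be used), so Y = 7.
The 6 still-open variables together cover exactly {4, 5, 6, 9, 10, 11} — 6 values for 6 variables — and 9 appears only in V's list, so V = 9.
The 5 still-open variables draw from only 5 values {4, 5, 6, 10, 11}, so each is used; only U can be 11, hence U = 11.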